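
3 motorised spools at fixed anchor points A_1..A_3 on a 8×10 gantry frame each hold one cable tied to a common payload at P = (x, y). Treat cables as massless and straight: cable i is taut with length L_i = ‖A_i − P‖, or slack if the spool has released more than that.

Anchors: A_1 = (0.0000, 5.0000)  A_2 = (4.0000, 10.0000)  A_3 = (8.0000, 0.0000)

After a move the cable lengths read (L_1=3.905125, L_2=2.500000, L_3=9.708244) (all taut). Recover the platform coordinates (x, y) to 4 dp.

each cable: (A_i−P)·(A_i−P) = L_i²; let k_i = ‖A_i‖²−L_i²
k_1 = 0.0000+25.0000−15.2500 = 9.7500
row 1: -8.0000x − 10.0000y = -100.0000  (k_2=109.7500)
row 2: -16.0000x + 10.0000y = 40.0000  (k_3=-30.2500)
Cramer on rows 1–2 → x = 2.5000, y = 8.0000

(2.5000, 8.0000)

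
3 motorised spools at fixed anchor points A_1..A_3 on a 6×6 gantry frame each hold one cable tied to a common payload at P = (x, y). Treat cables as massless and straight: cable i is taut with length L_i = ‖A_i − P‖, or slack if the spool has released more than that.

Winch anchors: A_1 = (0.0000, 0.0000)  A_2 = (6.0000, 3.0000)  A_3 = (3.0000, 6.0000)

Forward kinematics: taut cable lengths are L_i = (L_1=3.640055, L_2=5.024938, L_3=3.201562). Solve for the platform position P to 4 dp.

(1.0000, 3.5000)

each cable: (A_i−P)·(A_i−P) = L_i²; let c_i = ‖A_i‖²−L_i²
c_1 = 0.0000+0.0000−13.2500 = -13.2500
row 1: -12.0000x − 6.0000y = -33.0000  (c_2=19.7500)
row 2: -6.0000x − 12.0000y = -48.0000  (c_3=34.7500)
Cramer on rows 1–2 → x = 1.0000, y = 3.5000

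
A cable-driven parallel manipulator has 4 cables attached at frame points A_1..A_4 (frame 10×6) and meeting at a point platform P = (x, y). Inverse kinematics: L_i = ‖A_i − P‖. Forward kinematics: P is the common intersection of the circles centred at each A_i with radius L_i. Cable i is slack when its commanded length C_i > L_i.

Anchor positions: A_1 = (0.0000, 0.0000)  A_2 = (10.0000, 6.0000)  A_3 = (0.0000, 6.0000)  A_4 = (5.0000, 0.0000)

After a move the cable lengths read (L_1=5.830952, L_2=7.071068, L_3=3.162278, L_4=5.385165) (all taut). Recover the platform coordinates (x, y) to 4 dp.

each cable: (A_i−P)·(A_i−P) = L_i²; let c_i = ‖A_i‖²−L_i²
c_1 = 0.0000+0.0000−34.0000 = -34.0000
row 1: -20.0000x − 12.0000y = -120.0000  (c_2=86.0000)
row 2: 0.0000x − 12.0000y = -60.0000  (c_3=26.0000)
row 3: -10.0000x + 0.0000y = -30.0000  (c_4=-4.0000)
Cramer on rows 1–2 → x = 3.0000, y = 5.0000
check cable 4: ‖A_4−P‖² = 29.0000 ≈ L_4² = 29.0000 ✓

(3.0000, 5.0000)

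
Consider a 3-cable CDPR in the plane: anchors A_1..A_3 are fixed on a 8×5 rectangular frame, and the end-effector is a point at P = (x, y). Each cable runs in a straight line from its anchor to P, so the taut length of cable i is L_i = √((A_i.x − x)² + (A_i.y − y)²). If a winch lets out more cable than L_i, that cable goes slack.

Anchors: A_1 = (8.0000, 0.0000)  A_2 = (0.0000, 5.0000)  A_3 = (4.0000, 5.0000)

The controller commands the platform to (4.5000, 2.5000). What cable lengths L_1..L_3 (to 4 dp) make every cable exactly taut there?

(4.3012, 5.1478, 2.5495)

L_1: Δ = A_1−P = (3.5000, -2.5000) → ‖Δ‖ = √18.5000 = 4.3012
L_2: Δ = A_2−P = (-4.5000, 2.5000) → ‖Δ‖ = √26.5000 = 5.1478
L_3: Δ = A_3−P = (-0.5000, 2.5000) → ‖Δ‖ = √6.5000 = 2.5495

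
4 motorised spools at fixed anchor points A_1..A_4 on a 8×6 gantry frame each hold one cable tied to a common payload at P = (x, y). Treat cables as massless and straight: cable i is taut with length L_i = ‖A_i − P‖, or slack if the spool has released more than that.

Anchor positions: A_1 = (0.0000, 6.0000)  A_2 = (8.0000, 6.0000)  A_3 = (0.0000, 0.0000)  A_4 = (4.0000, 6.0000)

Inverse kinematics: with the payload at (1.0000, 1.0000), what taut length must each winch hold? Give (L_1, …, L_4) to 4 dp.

(5.0990, 8.6023, 1.4142, 5.8310)

L_1: Δ = A_1−P = (-1.0000, 5.0000) → ‖Δ‖ = √26.0000 = 5.0990
L_2: Δ = A_2−P = (7.0000, 5.0000) → ‖Δ‖ = √74.0000 = 8.6023
L_3: Δ = A_3−P = (-1.0000, -1.0000) → ‖Δ‖ = √2.0000 = 1.4142
L_4: Δ = A_4−P = (3.0000, 5.0000) → ‖Δ‖ = √34.0000 = 5.8310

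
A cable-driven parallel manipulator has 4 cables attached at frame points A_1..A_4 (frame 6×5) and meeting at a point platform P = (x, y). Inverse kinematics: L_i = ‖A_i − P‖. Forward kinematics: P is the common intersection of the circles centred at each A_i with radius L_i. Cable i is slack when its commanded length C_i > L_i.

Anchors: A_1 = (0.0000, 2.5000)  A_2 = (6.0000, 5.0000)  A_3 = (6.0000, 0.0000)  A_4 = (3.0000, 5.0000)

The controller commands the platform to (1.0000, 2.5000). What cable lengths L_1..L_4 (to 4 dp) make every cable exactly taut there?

(1.0000, 5.5902, 5.5902, 3.2016)

L_1 = √((0.0000−1.0000)² + (2.5000−2.5000)²) = 1.0000
L_2 = √((6.0000−1.0000)² + (5.0000−2.5000)²) = 5.5902
L_3 = √((6.0000−1.0000)² + (0.0000−2.5000)²) = 5.5902
L_4 = √((3.0000−1.0000)² + (5.0000−2.5000)²) = 3.2016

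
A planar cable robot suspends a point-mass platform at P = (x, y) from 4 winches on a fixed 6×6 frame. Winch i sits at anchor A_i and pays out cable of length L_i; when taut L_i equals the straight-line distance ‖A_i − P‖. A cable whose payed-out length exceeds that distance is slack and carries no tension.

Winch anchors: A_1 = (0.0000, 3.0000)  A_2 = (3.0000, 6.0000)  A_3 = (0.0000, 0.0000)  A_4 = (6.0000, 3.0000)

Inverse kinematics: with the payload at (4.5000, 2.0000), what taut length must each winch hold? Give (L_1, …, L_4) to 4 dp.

L_1 = √((0.0000−4.5000)² + (3.0000−2.0000)²) = 4.6098
L_2 = √((3.0000−4.5000)² + (6.0000−2.0000)²) = 4.2720
L_3 = √((0.0000−4.5000)² + (0.0000−2.0000)²) = 4.9244
L_4 = √((6.0000−4.5000)² + (3.0000−2.0000)²) = 1.8028

(4.6098, 4.2720, 4.9244, 1.8028)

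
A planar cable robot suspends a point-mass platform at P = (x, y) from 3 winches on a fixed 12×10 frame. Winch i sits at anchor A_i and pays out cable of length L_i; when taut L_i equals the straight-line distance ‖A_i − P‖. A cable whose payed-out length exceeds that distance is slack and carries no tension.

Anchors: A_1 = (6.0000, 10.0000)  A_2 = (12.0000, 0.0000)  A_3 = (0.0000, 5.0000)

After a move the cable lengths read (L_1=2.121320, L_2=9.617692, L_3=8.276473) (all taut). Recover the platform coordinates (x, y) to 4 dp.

(7.5000, 8.5000)

expand ‖A_i−P‖²=L_i² and subtract eq 1 (k_i ≔ ‖A_i‖²−L_i²)
k_1 = 36.0000+100.0000−4.5000 = 131.5000
eq1−eq2 → [-12.0000  20.0000]·P = 80.0000
eq1−eq3 → [12.0000  10.0000]·P = 175.0000
2×2 solve → P = (7.5000, 8.5000)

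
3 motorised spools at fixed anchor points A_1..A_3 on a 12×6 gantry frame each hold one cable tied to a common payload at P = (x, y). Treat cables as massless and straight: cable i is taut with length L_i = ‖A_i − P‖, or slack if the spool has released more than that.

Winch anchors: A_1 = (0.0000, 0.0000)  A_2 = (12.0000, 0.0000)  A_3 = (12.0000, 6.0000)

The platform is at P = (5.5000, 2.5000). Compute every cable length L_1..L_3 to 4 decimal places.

L_1 = √((0.0000−5.5000)² + (0.0000−2.5000)²) = 6.0415
L_2 = √((12.0000−5.5000)² + (0.0000−2.5000)²) = 6.9642
L_3 = √((12.0000−5.5000)² + (6.0000−2.5000)²) = 7.3824

(6.0415, 6.9642, 7.3824)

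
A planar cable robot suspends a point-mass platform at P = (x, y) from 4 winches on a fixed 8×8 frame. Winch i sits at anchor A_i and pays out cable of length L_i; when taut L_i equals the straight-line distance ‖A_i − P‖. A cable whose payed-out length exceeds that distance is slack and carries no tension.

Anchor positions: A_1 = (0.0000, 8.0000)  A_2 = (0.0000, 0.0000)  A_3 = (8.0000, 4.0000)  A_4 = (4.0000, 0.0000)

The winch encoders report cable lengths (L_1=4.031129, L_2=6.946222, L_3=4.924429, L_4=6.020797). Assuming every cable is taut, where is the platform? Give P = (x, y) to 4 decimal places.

expand ‖A_i−P‖²=L_i² and subtract eq 1 (c_i ≔ ‖A_i‖²−L_i²)
c_1 = 0.0000+64.0000−16.2500 = 47.7500
eq1−eq2 → [0.0000  16.0000]·P = 96.0000
eq1−eq3 → [-16.0000  8.0000]·P = -8.0000
eq1−eq4 → [-8.0000  16.0000]·P = 68.0000
2×2 solve → P = (3.5000, 6.0000)
check cable 4: ‖A_4−P‖² = 36.2500 ≈ L_4² = 36.2500 ✓

(3.5000, 6.0000)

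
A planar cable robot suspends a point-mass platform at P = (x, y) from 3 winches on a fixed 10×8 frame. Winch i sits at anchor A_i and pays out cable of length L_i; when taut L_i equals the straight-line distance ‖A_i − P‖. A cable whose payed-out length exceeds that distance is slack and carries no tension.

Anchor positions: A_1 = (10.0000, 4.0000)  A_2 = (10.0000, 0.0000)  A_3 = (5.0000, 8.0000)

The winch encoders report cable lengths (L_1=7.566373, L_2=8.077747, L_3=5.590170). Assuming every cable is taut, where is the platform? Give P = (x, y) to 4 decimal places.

(2.5000, 3.0000)

each cable: (A_i−P)·(A_i−P) = L_i²; let q_i = ‖A_i‖²−L_i²
q_1 = 100.0000+16.0000−57.2500 = 58.7500
row 1: 0.0000x + 8.0000y = 24.0000  (q_2=34.7500)
row 2: 10.0000x − 8.0000y = 1.0000  (q_3=57.7500)
Cramer on rows 1–2 → x = 2.5000, y = 3.0000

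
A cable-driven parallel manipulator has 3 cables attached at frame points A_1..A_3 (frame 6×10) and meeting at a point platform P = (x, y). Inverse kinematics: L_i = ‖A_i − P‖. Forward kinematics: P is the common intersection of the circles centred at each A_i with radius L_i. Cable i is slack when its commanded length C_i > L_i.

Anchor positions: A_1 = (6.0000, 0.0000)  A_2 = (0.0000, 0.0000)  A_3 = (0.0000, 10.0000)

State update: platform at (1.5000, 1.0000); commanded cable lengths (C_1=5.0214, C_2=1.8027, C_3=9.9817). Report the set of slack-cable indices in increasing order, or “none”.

1, 3

cable 1: √((4.5000)²+(-1.0000)²)=4.6098, C_1=5.0214: slack
cable 2: √((-1.5000)²+(-1.0000)²)=1.8028, C_2=1.8027: taut
cable 3: √((-1.5000)²+(9.0000)²)=9.1241, C_3=9.9817: slack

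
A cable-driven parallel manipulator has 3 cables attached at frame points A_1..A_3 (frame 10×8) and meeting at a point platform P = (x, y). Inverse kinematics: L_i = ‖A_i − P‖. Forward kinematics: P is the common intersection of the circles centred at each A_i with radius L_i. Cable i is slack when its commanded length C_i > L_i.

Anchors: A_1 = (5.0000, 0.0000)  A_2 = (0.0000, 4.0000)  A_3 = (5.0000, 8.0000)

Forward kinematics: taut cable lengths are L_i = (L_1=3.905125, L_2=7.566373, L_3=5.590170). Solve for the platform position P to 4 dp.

(7.5000, 3.0000)

expand ‖A_i−P‖²=L_i² and subtract eq 1 (q_i ≔ ‖A_i‖²−L_i²)
q_1 = 25.0000+0.0000−15.2500 = 9.7500
eq1−eq2 → [10.0000  -8.0000]·P = 51.0000
eq1−eq3 → [0.0000  -16.0000]·P = -48.0000
2×2 solve → P = (7.5000, 3.0000)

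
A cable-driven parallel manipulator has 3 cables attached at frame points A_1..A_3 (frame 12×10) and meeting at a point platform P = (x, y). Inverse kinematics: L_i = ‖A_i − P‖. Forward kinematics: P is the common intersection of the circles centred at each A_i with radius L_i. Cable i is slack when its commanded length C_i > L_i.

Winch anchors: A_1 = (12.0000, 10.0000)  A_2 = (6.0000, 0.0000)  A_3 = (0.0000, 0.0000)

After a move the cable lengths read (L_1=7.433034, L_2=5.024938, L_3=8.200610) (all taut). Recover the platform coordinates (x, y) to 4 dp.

expand ‖A_i−P‖²=L_i² and subtract eq 1 (c_i ≔ ‖A_i‖²−L_i²)
c_1 = 144.0000+100.0000−55.2500 = 188.7500
eq1−eq2 → [12.0000  20.0000]·P = 178.0000
eq1−eq3 → [24.0000  20.0000]·P = 256.0000
2×2 solve → P = (6.5000, 5.0000)

(6.5000, 5.0000)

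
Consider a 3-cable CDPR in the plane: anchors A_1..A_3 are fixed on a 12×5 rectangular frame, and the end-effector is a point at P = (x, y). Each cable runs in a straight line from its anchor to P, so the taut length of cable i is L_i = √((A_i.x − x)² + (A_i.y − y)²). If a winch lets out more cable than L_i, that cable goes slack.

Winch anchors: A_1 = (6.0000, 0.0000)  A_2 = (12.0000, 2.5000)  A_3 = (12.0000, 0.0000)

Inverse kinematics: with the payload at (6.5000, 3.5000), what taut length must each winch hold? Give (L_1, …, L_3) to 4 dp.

L_1 = √((6.0000−6.5000)² + (0.0000−3.5000)²) = 3.5355
L_2 = √((12.0000−6.5000)² + (2.5000−3.5000)²) = 5.5902
L_3 = √((12.0000−6.5000)² + (0.0000−3.5000)²) = 6.5192

(3.5355, 5.5902, 6.5192)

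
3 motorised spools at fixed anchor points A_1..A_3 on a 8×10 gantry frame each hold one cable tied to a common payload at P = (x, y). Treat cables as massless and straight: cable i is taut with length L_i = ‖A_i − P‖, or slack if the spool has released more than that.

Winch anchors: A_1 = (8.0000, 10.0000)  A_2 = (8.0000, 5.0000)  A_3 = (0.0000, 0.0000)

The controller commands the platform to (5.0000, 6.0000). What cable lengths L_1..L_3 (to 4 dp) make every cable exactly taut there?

(5.0000, 3.1623, 7.8102)

L_1: Δ = A_1−P = (3.0000, 4.0000) → ‖Δ‖ = √25.0000 = 5.0000
L_2: Δ = A_2−P = (3.0000, -1.0000) → ‖Δ‖ = √10.0000 = 3.1623
L_3: Δ = A_3−P = (-5.0000, -6.0000) → ‖Δ‖ = √61.0000 = 7.8102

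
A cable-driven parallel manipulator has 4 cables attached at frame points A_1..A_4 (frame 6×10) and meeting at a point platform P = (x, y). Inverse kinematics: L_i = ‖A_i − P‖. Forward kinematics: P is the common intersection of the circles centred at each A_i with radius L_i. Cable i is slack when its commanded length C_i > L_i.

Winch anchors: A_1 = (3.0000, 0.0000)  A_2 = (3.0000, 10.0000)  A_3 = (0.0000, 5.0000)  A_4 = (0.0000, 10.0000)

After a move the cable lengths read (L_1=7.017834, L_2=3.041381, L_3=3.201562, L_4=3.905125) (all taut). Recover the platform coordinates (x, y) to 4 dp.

each cable: (A_i−P)·(A_i−P) = L_i²; let k_i = ‖A_i‖²−L_i²
k_1 = 9.0000+0.0000−49.2500 = -40.2500
row 1: 0.0000x − 20.0000y = -140.0000  (k_2=99.7500)
row 2: 6.0000x − 10.0000y = -55.0000  (k_3=14.7500)
row 3: 6.0000x − 20.0000y = -125.0000  (k_4=84.7500)
Cramer on rows 1–2 → x = 2.5000, y = 7.0000
check cable 4: ‖A_4−P‖² = 15.2500 ≈ L_4² = 15.2500 ✓

(2.5000, 7.0000)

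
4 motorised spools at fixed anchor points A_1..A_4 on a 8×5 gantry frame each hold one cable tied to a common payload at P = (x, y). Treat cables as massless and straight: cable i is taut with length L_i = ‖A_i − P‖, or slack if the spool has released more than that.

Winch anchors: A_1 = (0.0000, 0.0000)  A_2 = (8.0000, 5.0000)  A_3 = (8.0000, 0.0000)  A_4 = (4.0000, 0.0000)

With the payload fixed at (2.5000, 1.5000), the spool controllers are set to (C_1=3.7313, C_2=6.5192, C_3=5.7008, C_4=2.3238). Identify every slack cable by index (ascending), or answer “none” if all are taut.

i=1: geometric 2.9155 vs commanded 3.7313 ⇒ slack
i=2: geometric 6.5192 vs commanded 6.5192 ⇒ taut
i=3: geometric 5.7009 vs commanded 5.7008 ⇒ taut
i=4: geometric 2.1213 vs commanded 2.3238 ⇒ slack

1, 4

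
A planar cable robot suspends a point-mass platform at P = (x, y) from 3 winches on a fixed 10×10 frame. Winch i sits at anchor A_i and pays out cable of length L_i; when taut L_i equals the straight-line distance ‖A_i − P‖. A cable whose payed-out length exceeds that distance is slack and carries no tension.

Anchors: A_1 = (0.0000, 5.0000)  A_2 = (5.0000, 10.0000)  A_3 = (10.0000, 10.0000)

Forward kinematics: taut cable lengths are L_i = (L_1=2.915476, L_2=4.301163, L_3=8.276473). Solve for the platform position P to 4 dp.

(2.5000, 6.5000)

circle eqns → linear via eq_j − eq_1; set k_j = A_j·A_j − L_j²
k_1 = 0.0000+25.0000−8.5000 = 16.5000
-10.0000·x − 10.0000·y = k_1−k_2 = -90.0000
-20.0000·x − 10.0000·y = k_1−k_3 = -115.0000
solve first two rows → x=2.5000, y=6.5000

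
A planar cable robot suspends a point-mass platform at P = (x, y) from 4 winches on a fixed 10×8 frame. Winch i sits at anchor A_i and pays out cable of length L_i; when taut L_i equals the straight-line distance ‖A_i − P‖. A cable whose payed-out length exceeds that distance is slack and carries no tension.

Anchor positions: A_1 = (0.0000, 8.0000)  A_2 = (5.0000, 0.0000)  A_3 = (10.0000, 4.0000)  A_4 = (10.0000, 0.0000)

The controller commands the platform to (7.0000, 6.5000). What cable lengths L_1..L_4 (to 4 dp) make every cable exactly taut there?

L_1: Δ = A_1−P = (-7.0000, 1.5000) → ‖Δ‖ = √51.2500 = 7.1589
L_2: Δ = A_2−P = (-2.0000, -6.5000) → ‖Δ‖ = √46.2500 = 6.8007
L_3: Δ = A_3−P = (3.0000, -2.5000) → ‖Δ‖ = √15.2500 = 3.9051
L_4: Δ = A_4−P = (3.0000, -6.5000) → ‖Δ‖ = √51.2500 = 7.1589

(7.1589, 6.8007, 3.9051, 7.1589)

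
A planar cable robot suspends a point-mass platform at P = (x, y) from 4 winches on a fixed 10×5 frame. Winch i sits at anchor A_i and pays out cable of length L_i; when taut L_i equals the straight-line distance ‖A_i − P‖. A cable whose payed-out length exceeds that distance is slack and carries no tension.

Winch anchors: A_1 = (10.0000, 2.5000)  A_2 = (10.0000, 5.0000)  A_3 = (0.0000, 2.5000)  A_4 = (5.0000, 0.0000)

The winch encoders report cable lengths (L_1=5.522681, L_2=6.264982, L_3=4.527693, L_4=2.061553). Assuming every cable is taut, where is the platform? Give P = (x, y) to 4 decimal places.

(4.5000, 2.0000)

circle eqns → linear via eq_j − eq_1; set c_j = A_j·A_j − L_j²
c_1 = 100.0000+6.2500−30.5000 = 75.7500
0.0000·x − 5.0000·y = c_1−c_2 = -10.0000
20.0000·x + 0.0000·y = c_1−c_3 = 90.0000
10.0000·x + 5.0000·y = c_1−c_4 = 55.0000
solve first two rows → x=4.5000, y=2.0000
check cable 4: ‖A_4−P‖² = 4.2500 ≈ L_4² = 4.2500 ✓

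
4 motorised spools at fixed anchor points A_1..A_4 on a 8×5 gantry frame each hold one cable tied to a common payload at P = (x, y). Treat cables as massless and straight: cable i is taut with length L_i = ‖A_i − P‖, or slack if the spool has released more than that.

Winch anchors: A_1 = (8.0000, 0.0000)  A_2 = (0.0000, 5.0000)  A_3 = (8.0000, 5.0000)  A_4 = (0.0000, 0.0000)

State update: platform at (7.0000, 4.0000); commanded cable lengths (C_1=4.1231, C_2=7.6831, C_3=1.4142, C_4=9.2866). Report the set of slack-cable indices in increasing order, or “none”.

2, 4

i=1: geometric 4.1231 vs commanded 4.1231 ⇒ taut
i=2: geometric 7.0711 vs commanded 7.6831 ⇒ slack
i=3: geometric 1.4142 vs commanded 1.4142 ⇒ taut
i=4: geometric 8.0623 vs commanded 9.2866 ⇒ slack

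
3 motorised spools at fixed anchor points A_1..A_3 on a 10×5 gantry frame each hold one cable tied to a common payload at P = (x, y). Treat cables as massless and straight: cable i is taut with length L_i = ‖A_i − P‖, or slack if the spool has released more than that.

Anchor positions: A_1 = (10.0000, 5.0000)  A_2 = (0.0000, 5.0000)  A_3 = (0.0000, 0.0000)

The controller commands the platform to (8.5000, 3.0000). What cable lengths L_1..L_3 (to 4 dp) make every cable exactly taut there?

L_1: Δ = A_1−P = (1.5000, 2.0000) → ‖Δ‖ = √6.2500 = 2.5000
L_2: Δ = A_2−P = (-8.5000, 2.0000) → ‖Δ‖ = √76.2500 = 8.7321
L_3: Δ = A_3−P = (-8.5000, -3.0000) → ‖Δ‖ = √81.2500 = 9.0139

(2.5000, 8.7321, 9.0139)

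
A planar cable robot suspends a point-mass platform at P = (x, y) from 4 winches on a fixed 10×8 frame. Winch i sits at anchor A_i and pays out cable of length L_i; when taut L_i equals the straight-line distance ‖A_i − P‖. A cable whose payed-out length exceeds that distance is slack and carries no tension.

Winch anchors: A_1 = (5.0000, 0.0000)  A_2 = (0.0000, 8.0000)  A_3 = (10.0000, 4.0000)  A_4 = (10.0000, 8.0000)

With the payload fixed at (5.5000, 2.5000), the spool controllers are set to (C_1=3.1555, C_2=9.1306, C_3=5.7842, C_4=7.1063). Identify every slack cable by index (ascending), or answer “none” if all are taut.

1, 2, 3

i=1: geometric 2.5495 vs commanded 3.1555 ⇒ slack
i=2: geometric 7.7782 vs commanded 9.1306 ⇒ slack
i=3: geometric 4.7434 vs commanded 5.7842 ⇒ slack
i=4: geometric 7.1063 vs commanded 7.1063 ⇒ taut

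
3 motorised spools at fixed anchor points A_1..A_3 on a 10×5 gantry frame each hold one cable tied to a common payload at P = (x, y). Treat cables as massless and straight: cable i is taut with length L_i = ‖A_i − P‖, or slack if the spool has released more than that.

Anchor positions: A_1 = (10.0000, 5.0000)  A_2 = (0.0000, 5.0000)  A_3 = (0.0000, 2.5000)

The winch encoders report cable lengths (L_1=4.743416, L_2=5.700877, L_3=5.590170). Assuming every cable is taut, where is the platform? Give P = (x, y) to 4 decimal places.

(5.5000, 3.5000)

expand ‖A_i−P‖²=L_i² and subtract eq 1 (k_i ≔ ‖A_i‖²−L_i²)
k_1 = 100.0000+25.0000−22.5000 = 102.5000
eq1−eq2 → [20.0000  0.0000]·P = 110.0000
eq1−eq3 → [20.0000  5.0000]·P = 127.5000
2×2 solve → P = (5.5000, 3.5000)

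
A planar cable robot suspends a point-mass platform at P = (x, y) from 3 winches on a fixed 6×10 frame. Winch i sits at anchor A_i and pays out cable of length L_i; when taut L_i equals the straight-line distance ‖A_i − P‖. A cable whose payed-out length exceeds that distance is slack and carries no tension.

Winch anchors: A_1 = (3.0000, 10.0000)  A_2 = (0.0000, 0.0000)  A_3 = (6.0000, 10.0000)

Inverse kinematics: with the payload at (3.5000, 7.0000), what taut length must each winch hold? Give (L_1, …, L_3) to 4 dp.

(3.0414, 7.8262, 3.9051)

cable 1: Δx=-0.5000, Δy=3.0000; L_1 = √(Δx²+Δy²) = 3.0414
cable 2: Δx=-3.5000, Δy=-7.0000; L_2 = √(Δx²+Δy²) = 7.8262
cable 3: Δx=2.5000, Δy=3.0000; L_3 = √(Δx²+Δy²) = 3.9051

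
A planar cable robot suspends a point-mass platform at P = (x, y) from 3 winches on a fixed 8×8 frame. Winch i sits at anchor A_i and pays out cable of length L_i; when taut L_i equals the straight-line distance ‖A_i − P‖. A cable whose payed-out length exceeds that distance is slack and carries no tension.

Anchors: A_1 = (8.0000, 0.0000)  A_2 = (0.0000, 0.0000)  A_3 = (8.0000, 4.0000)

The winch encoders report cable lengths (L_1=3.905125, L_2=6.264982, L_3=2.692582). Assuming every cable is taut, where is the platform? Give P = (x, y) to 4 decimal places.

circle eqns → linear via eq_j − eq_1; set k_j = A_j·A_j − L_j²
k_1 = 64.0000+0.0000−15.2500 = 48.7500
16.0000·x + 0.0000·y = k_1−k_2 = 88.0000
0.0000·x − 8.0000·y = k_1−k_3 = -24.0000
solve first two rows → x=5.5000, y=3.0000

(5.5000, 3.0000)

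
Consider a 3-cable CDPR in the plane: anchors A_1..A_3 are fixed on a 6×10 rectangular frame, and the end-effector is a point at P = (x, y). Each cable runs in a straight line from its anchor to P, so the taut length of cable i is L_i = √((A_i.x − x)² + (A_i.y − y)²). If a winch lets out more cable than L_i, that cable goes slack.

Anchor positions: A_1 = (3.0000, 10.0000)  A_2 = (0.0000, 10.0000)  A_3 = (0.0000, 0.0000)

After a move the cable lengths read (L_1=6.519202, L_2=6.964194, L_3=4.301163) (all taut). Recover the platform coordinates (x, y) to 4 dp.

(2.5000, 3.5000)

each cable: (A_i−P)·(A_i−P) = L_i²; let c_i = ‖A_i‖²−L_i²
c_1 = 9.0000+100.0000−42.5000 = 66.5000
row 1: 6.0000x + 0.0000y = 15.0000  (c_2=51.5000)
row 2: 6.0000x + 20.0000y = 85.0000  (c_3=-18.5000)
Cramer on rows 1–2 → x = 2.5000, y = 3.5000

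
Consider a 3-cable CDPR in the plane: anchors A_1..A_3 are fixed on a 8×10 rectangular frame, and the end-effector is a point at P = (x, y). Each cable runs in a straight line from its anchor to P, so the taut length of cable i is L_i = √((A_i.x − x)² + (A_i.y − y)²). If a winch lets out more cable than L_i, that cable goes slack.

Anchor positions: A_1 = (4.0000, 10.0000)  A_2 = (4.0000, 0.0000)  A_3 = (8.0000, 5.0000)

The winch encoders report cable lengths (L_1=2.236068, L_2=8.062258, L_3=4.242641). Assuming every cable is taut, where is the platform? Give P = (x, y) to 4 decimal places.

(5.0000, 8.0000)

each cable: (A_i−P)·(A_i−P) = L_i²; let k_i = ‖A_i‖²−L_i²
k_1 = 16.0000+100.0000−5.0000 = 111.0000
row 1: 0.0000x + 20.0000y = 160.0000  (k_2=-49.0000)
row 2: -8.0000x + 10.0000y = 40.0000  (k_3=71.0000)
Cramer on rows 1–2 → x = 5.0000, y = 8.0000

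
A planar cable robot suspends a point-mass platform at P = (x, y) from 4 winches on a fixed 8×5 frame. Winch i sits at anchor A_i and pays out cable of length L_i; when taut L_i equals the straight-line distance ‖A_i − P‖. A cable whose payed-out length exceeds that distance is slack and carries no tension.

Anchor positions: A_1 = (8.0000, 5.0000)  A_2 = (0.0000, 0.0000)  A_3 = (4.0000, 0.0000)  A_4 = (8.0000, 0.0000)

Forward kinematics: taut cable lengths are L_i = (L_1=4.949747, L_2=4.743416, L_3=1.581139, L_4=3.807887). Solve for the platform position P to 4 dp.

(4.5000, 1.5000)

each cable: (A_i−P)·(A_i−P) = L_i²; let c_i = ‖A_i‖²−L_i²
c_1 = 64.0000+25.0000−24.5000 = 64.5000
row 1: 16.0000x + 10.0000y = 87.0000  (c_2=-22.5000)
row 2: 8.0000x + 10.0000y = 51.0000  (c_3=13.5000)
row 3: 0.0000x + 10.0000y = 15.0000  (c_4=49.5000)
Cramer on rows 1–2 → x = 4.5000, y = 1.5000
check cable 4: ‖A_4−P‖² = 14.5000 ≈ L_4² = 14.5000 ✓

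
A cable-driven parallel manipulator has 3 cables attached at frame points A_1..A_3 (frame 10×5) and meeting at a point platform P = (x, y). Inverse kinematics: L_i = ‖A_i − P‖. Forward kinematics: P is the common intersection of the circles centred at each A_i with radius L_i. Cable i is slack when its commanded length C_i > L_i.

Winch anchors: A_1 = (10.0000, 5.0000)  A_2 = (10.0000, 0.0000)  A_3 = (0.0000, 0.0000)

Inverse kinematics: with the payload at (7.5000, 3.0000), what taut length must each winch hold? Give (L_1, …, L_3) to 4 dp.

(3.2016, 3.9051, 8.0777)

L_1 = √((10.0000−7.5000)² + (5.0000−3.0000)²) = 3.2016
L_2 = √((10.0000−7.5000)² + (0.0000−3.0000)²) = 3.9051
L_3 = √((0.0000−7.5000)² + (0.0000−3.0000)²) = 8.0777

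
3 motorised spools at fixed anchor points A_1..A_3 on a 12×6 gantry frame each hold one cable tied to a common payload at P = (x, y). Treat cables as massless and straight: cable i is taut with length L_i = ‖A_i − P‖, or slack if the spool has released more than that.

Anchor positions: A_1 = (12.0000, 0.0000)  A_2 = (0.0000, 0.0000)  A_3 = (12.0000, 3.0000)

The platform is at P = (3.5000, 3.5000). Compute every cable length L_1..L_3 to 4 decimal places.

L_1 = √((12.0000−3.5000)² + (0.0000−3.5000)²) = 9.1924
L_2 = √((0.0000−3.5000)² + (0.0000−3.5000)²) = 4.9497
L_3 = √((12.0000−3.5000)² + (3.0000−3.5000)²) = 8.5147

(9.1924, 4.9497, 8.5147)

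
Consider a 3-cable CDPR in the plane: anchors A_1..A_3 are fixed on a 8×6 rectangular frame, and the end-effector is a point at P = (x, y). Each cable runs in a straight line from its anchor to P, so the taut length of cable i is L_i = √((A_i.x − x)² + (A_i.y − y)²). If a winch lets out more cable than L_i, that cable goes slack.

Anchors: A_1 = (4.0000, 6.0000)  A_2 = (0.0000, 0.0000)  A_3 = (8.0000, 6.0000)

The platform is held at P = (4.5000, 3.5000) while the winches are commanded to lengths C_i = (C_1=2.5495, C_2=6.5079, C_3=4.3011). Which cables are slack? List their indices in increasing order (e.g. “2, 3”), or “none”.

2

i=1: geometric 2.5495 vs commanded 2.5495 ⇒ taut
i=2: geometric 5.7009 vs commanded 6.5079 ⇒ slack
i=3: geometric 4.3012 vs commanded 4.3011 ⇒ taut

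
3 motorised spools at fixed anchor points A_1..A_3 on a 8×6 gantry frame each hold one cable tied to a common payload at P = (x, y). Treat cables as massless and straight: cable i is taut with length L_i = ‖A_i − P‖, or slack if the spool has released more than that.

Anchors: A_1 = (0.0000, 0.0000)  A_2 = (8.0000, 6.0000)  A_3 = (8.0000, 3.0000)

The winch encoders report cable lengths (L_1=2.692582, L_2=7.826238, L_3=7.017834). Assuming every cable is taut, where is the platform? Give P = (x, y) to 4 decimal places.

expand ‖A_i−P‖²=L_i² and subtract eq 1 (q_i ≔ ‖A_i‖²−L_i²)
q_1 = 0.0000+0.0000−7.2500 = -7.2500
eq1−eq2 → [-16.0000  -12.0000]·P = -46.0000
eq1−eq3 → [-16.0000  -6.0000]·P = -31.0000
2×2 solve → P = (1.0000, 2.5000)

(1.0000, 2.5000)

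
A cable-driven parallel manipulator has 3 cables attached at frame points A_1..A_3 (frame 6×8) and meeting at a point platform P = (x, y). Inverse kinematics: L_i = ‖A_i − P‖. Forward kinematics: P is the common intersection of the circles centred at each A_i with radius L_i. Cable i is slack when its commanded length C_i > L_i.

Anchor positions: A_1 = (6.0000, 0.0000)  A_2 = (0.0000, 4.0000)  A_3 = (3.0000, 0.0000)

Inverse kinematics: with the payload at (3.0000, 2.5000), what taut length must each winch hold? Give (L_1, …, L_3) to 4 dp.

(3.9051, 3.3541, 2.5000)

L_1: Δ = A_1−P = (3.0000, -2.5000) → ‖Δ‖ = √15.2500 = 3.9051
L_2: Δ = A_2−P = (-3.0000, 1.5000) → ‖Δ‖ = √11.2500 = 3.3541
L_3: Δ = A_3−P = (0.0000, -2.5000) → ‖Δ‖ = √6.2500 = 2.5000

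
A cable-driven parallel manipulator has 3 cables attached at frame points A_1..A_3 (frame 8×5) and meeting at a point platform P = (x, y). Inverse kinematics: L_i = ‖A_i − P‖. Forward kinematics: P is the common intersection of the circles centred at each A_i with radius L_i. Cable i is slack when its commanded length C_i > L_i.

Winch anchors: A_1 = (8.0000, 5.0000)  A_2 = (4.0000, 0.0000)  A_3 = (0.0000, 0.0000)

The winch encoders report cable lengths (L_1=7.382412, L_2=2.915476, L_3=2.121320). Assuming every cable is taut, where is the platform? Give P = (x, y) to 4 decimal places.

circle eqns → linear via eq_j − eq_1; set q_j = A_j·A_j − L_j²
q_1 = 64.0000+25.0000−54.5000 = 34.5000
8.0000·x + 10.0000·y = q_1−q_2 = 27.0000
16.0000·x + 10.0000·y = q_1−q_3 = 39.0000
solve first two rows → x=1.5000, y=1.5000

(1.5000, 1.5000)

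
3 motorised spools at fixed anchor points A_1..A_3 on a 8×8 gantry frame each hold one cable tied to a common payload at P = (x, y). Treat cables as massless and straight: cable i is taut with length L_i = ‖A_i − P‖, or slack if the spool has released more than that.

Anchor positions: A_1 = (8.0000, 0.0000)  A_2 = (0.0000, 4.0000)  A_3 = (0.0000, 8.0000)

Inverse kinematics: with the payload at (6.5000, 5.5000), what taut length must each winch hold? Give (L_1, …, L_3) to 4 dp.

L_1 = √((8.0000−6.5000)² + (0.0000−5.5000)²) = 5.7009
L_2 = √((0.0000−6.5000)² + (4.0000−5.5000)²) = 6.6708
L_3 = √((0.0000−6.5000)² + (8.0000−5.5000)²) = 6.9642

(5.7009, 6.6708, 6.9642)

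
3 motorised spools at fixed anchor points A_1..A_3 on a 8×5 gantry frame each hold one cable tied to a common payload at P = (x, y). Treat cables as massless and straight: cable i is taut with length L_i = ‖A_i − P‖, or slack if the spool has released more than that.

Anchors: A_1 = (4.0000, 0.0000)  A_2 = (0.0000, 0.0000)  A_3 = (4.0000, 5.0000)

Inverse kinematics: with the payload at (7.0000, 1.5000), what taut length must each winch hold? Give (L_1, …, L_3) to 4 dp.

(3.3541, 7.1589, 4.6098)

L_1: Δ = A_1−P = (-3.0000, -1.5000) → ‖Δ‖ = √11.2500 = 3.3541
L_2: Δ = A_2−P = (-7.0000, -1.5000) → ‖Δ‖ = √51.2500 = 7.1589
L_3: Δ = A_3−P = (-3.0000, 3.5000) → ‖Δ‖ = √21.2500 = 4.6098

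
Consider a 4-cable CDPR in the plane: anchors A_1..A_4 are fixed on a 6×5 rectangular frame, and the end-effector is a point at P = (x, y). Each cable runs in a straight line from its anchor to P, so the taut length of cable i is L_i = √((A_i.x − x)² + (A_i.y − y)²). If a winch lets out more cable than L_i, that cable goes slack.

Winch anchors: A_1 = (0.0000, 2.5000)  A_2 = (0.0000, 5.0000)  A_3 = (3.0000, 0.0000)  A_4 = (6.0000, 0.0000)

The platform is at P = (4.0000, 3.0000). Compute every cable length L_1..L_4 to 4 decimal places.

cable 1: Δx=-4.0000, Δy=-0.5000; L_1 = √(Δx²+Δy²) = 4.0311
cable 2: Δx=-4.0000, Δy=2.0000; L_2 = √(Δx²+Δy²) = 4.4721
cable 3: Δx=-1.0000, Δy=-3.0000; L_3 = √(Δx²+Δy²) = 3.1623
cable 4: Δx=2.0000, Δy=-3.0000; L_4 = √(Δx²+Δy²) = 3.6056

(4.0311, 4.4721, 3.1623, 3.6056)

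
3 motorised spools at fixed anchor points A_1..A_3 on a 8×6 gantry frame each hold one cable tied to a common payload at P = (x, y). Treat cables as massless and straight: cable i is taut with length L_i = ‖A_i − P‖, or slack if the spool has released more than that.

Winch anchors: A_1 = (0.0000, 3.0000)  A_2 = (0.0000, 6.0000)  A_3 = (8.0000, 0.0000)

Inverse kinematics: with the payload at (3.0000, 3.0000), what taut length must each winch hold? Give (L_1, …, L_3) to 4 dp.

L_1 = √((0.0000−3.0000)² + (3.0000−3.0000)²) = 3.0000
L_2 = √((0.0000−3.0000)² + (6.0000−3.0000)²) = 4.2426
L_3 = √((8.0000−3.0000)² + (0.0000−3.0000)²) = 5.8310

(3.0000, 4.2426, 5.8310)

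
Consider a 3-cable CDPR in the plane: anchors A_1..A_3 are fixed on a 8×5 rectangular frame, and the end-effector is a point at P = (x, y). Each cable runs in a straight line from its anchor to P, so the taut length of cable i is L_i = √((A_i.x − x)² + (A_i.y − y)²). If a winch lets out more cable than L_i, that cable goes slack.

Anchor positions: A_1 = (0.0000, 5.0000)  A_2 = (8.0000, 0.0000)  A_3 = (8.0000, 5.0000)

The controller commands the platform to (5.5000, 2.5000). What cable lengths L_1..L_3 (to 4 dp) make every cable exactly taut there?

L_1: Δ = A_1−P = (-5.5000, 2.5000) → ‖Δ‖ = √36.5000 = 6.0415
L_2: Δ = A_2−P = (2.5000, -2.5000) → ‖Δ‖ = √12.5000 = 3.5355
L_3: Δ = A_3−P = (2.5000, 2.5000) → ‖Δ‖ = √12.5000 = 3.5355

(6.0415, 3.5355, 3.5355)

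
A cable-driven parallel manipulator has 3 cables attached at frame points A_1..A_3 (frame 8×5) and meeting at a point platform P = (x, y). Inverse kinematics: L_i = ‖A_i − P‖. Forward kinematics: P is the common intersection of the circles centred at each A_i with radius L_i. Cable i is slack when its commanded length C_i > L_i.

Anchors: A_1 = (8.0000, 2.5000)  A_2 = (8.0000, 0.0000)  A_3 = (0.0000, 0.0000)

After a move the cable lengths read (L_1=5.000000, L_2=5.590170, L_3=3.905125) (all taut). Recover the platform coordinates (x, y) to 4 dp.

expand ‖A_i−P‖²=L_i² and subtract eq 1 (k_i ≔ ‖A_i‖²−L_i²)
k_1 = 64.0000+6.2500−25.0000 = 45.2500
eq1−eq2 → [0.0000  5.0000]·P = 12.5000
eq1−eq3 → [16.0000  5.0000]·P = 60.5000
2×2 solve → P = (3.0000, 2.5000)

(3.0000, 2.5000)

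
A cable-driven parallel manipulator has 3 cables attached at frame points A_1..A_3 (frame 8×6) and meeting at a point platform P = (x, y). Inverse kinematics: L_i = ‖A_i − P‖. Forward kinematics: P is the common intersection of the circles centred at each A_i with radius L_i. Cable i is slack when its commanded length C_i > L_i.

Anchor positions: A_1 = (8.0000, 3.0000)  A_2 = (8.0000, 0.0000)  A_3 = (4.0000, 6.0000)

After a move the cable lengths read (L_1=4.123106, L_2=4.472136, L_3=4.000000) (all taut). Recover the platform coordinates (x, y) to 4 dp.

expand ‖A_i−P‖²=L_i² and subtract eq 1 (q_i ≔ ‖A_i‖²−L_i²)
q_1 = 64.0000+9.0000−17.0000 = 56.0000
eq1−eq2 → [0.0000  6.0000]·P = 12.0000
eq1−eq3 → [8.0000  -6.0000]·P = 20.0000
2×2 solve → P = (4.0000, 2.0000)

(4.0000, 2.0000)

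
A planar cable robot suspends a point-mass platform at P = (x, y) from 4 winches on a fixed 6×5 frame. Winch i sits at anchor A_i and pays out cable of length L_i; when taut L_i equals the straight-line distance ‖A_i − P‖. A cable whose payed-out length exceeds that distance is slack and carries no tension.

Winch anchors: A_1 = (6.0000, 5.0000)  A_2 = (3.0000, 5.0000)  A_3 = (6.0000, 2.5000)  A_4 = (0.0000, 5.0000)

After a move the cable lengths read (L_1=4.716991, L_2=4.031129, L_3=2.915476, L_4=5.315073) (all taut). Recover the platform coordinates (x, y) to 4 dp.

expand ‖A_i−P‖²=L_i² and subtract eq 1 (q_i ≔ ‖A_i‖²−L_i²)
q_1 = 36.0000+25.0000−22.2500 = 38.7500
eq1−eq2 → [6.0000  0.0000]·P = 21.0000
eq1−eq3 → [0.0000  5.0000]·P = 5.0000
eq1−eq4 → [12.0000  0.0000]·P = 42.0000
2×2 solve → P = (3.5000, 1.0000)
check cable 4: ‖A_4−P‖² = 28.2500 ≈ L_4² = 28.2500 ✓

(3.5000, 1.0000)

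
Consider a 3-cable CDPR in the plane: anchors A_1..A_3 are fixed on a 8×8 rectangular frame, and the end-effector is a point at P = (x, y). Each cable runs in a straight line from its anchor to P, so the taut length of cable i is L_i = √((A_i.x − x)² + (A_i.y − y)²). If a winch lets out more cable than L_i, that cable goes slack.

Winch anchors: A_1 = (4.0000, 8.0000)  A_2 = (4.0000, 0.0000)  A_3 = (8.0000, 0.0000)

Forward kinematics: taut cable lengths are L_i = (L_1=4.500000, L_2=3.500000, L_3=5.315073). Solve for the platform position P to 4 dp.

(4.0000, 3.5000)

each cable: (A_i−P)·(A_i−P) = L_i²; let k_i = ‖A_i‖²−L_i²
k_1 = 16.0000+64.0000−20.2500 = 59.7500
row 1: 0.0000x + 16.0000y = 56.0000  (k_2=3.7500)
row 2: -8.0000x + 16.0000y = 24.0000  (k_3=35.7500)
Cramer on rows 1–2 → x = 4.0000, y = 3.5000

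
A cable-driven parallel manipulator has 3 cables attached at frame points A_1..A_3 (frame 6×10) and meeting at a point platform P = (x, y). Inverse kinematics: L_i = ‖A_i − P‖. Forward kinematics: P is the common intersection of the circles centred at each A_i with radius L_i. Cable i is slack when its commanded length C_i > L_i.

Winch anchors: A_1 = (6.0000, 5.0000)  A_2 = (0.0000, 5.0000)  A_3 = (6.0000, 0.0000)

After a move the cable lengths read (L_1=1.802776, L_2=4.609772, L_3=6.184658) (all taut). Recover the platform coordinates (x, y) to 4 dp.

(4.5000, 6.0000)

each cable: (A_i−P)·(A_i−P) = L_i²; let k_i = ‖A_i‖²−L_i²
k_1 = 36.0000+25.0000−3.2500 = 57.7500
row 1: 12.0000x + 0.0000y = 54.0000  (k_2=3.7500)
row 2: 0.0000x + 10.0000y = 60.0000  (k_3=-2.2500)
Cramer on rows 1–2 → x = 4.5000, y = 6.0000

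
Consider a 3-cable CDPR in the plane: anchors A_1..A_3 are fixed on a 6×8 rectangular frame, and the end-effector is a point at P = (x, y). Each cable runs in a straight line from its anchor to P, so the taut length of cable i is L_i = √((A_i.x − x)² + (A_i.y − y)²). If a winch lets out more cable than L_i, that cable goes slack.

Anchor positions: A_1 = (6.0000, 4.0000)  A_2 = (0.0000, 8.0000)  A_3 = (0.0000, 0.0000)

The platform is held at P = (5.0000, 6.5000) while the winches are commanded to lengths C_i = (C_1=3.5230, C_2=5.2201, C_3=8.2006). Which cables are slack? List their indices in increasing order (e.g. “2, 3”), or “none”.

cable 1: √((1.0000)²+(-2.5000)²)=2.6926, C_1=3.5230: slack
cable 2: √((-5.0000)²+(1.5000)²)=5.2202, C_2=5.2201: taut
cable 3: √((-5.0000)²+(-6.5000)²)=8.2006, C_3=8.2006: taut

1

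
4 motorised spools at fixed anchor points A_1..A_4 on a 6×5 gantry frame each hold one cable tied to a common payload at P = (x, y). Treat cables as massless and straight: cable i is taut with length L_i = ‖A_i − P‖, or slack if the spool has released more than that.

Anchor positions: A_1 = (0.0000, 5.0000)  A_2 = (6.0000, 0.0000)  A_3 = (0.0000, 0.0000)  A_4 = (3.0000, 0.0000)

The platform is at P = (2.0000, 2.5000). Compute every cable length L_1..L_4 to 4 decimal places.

L_1 = √((0.0000−2.0000)² + (5.0000−2.5000)²) = 3.2016
L_2 = √((6.0000−2.0000)² + (0.0000−2.5000)²) = 4.7170
L_3 = √((0.0000−2.0000)² + (0.0000−2.5000)²) = 3.2016
L_4 = √((3.0000−2.0000)² + (0.0000−2.5000)²) = 2.6926

(3.2016, 4.7170, 3.2016, 2.6926)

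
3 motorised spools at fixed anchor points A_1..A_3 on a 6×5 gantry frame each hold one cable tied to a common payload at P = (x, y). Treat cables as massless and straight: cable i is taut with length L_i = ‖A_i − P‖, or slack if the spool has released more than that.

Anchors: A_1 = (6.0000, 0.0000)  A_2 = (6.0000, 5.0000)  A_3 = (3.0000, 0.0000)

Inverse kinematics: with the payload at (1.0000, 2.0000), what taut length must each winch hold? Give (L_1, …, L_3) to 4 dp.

cable 1: Δx=5.0000, Δy=-2.0000; L_1 = √(Δx²+Δy²) = 5.3852
cable 2: Δx=5.0000, Δy=3.0000; L_2 = √(Δx²+Δy²) = 5.8310
cable 3: Δx=2.0000, Δy=-2.0000; L_3 = √(Δx²+Δy²) = 2.8284

(5.3852, 5.8310, 2.8284)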